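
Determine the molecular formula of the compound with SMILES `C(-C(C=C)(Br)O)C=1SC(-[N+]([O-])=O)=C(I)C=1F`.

Heavy atoms from the SMILES: 1 Br, 8 C, 1 F, 1 I, 1 N, 3 O, 1 S.
Implicit hydrogens by atom environment:
  4 × C (aromatic): no H
  2 × C: 2 H each → 4
  1 × Br: no H
  1 × C: 1 H
  1 × C: no H
  1 × F: no H
  1 × I: no H
  1 × N (charge +1): no H
  1 × O: 1 H
  1 × O: no H
  1 × O (charge -1): no H
  1 × S (aromatic): no H
  Total hydrogens = 6.
Molecular formula: C8H6BrFINO3S

C8H6BrFINO3S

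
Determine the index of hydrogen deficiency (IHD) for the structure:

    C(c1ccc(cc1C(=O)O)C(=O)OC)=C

7

Molecular formula from the SMILES: C11H10O4.
DoU = (2C + 2 + N − H − X)/2 = (2·11 + 2 + 0 − 10 − 0)/2 = 14/2 = 7.
(Structurally: 1 ring(s) + 6 π bond(s) = 7.)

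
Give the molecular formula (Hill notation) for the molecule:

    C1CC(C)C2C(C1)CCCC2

Heavy atoms from the SMILES: 11 C.
Implicit hydrogens by atom environment:
  7 × C: 2 H each → 14
  3 × C: 1 H each → 3
  1 × C: 3 H
  Total hydrogens = 20.
Molecular formula: C11H20

C11H20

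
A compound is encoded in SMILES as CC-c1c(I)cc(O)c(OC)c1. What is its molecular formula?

Heavy atoms from the SMILES: 9 C, 1 I, 2 O.
Implicit hydrogens by atom environment:
  4 × C (aromatic): no H
  2 × C: 3 H each → 6
  2 × C (aromatic): 1 H each → 2
  1 × C: 2 H
  1 × I: no H
  1 × O: 1 H
  1 × O: no H
  Total hydrogens = 11.
Molecular formula: C9H11IO2

C9H11IO2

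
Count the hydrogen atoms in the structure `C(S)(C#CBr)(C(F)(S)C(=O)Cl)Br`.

Hydrogens are implicit in SMILES; fill each atom to its normal valence:
  5 × C: no H
  2 × Br: no H
  2 × S: 1 H each → 2
  1 × Cl: no H
  1 × F: no H
  1 × O: no H
  Total hydrogens = 2.

2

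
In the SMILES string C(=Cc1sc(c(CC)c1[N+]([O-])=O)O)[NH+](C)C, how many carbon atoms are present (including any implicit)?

10

The symbol for carbon appears 10 times in the SMILES. Lowercase c denotes aromatic carbon and counts toward C.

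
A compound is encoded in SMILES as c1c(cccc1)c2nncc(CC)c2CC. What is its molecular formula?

Heavy atoms from the SMILES: 14 C, 2 N.
Implicit hydrogens by atom environment:
  6 × C (aromatic): 1 H each → 6
  4 × C (aromatic): no H
  2 × C: 3 H each → 6
  2 × C: 2 H each → 4
  2 × N (aromatic): no H
  Total hydrogens = 16.
Molecular formula: C14H16N2

C14H16N2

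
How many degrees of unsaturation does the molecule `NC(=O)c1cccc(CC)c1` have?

5

Molecular formula from the SMILES: C9H11NO.
DoU = (2C + 2 + N − H − X)/2 = (2·9 + 2 + 1 − 11 − 0)/2 = 10/2 = 5.
(Structurally: 1 ring(s) + 4 π bond(s) = 5.)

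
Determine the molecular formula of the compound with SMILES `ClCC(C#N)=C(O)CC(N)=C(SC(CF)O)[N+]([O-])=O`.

C9H11ClFN3O4S

Heavy atoms from the SMILES: 9 C, 1 Cl, 1 F, 3 N, 4 O, 1 S.
Implicit hydrogens by atom environment:
  5 × C: no H
  3 × C: 2 H each → 6
  2 × O: 1 H each → 2
  1 × C: 1 H
  1 × Cl: no H
  1 × F: no H
  1 × N: 2 H
  1 × N (charge +1): no H
  1 × N: no H
  1 × O: no H
  1 × O (charge -1): no H
  1 × S: no H
  Total hydrogens = 11.
Molecular formula: C9H11ClFN3O4S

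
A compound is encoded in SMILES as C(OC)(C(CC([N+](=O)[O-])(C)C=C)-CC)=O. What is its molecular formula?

Heavy atoms from the SMILES: 10 C, 1 N, 4 O.
Implicit hydrogens by atom environment:
  3 × C: 3 H each → 9
  3 × C: 2 H each → 6
  3 × O: no H
  2 × C: 1 H each → 2
  2 × C: no H
  1 × N (charge +1): no H
  1 × O (charge -1): no H
  Total hydrogens = 17.
Molecular formula: C10H17NO4

C10H17NO4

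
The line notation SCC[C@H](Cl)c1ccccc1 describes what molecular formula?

C9H11ClS

Heavy atoms from the SMILES: 9 C, 1 Cl, 1 S.
Implicit hydrogens by atom environment:
  5 × C (aromatic): 1 H each → 5
  2 × C: 2 H each → 4
  1 × C: 1 H
  1 × C (aromatic): no H
  1 × Cl: no H
  1 × S: 1 H
  Total hydrogens = 11.
Molecular formula: C9H11ClS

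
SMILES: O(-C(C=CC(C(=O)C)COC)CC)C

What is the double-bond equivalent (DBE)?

2

Molecular formula from the SMILES: C11H20O3.
DoU = (2C + 2 + N − H − X)/2 = (2·11 + 2 + 0 − 20 − 0)/2 = 4/2 = 2.
(Structurally: 0 ring(s) + 2 π bond(s) = 2.)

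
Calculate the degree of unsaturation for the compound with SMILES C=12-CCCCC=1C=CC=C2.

Molecular formula from the SMILES: C10H12.
DoU = (2C + 2 + N − H − X)/2 = (2·10 + 2 + 0 − 12 − 0)/2 = 10/2 = 5.
(Structurally: 2 ring(s) + 3 π bond(s) = 5.)

5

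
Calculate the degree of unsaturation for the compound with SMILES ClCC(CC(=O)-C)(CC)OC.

1

Molecular formula from the SMILES: C8H15ClO2.
DoU = (2C + 2 + N − H − X)/2 = (2·8 + 2 + 0 − 15 − 1)/2 = 2/2 = 1.
(Structurally: 0 ring(s) + 1 π bond(s) = 1.)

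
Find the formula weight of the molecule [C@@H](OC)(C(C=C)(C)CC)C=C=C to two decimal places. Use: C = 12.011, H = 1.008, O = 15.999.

166.26

Molecular formula: C11H18O.
M = 11×12.011 + 18×1.008 + 1×15.999 = 166.26 g/mol.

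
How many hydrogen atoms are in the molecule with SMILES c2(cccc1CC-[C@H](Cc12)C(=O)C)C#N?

Hydrogens are implicit in SMILES; fill each atom to its normal valence:
  3 × C: 2 H each → 6
  3 × C (aromatic): 1 H each → 3
  3 × C (aromatic): no H
  2 × C: no H
  1 × C: 3 H
  1 × C: 1 H
  1 × N: no H
  1 × O: no H
  Total hydrogens = 13.

13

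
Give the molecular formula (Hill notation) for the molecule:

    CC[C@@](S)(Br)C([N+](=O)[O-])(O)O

Heavy atoms from the SMILES: 1 Br, 4 C, 1 N, 4 O, 1 S.
Implicit hydrogens by atom environment:
  2 × C: no H
  2 × O: 1 H each → 2
  1 × Br: no H
  1 × C: 3 H
  1 × C: 2 H
  1 × N (charge +1): no H
  1 × O: no H
  1 × O (charge -1): no H
  1 × S: 1 H
  Total hydrogens = 8.
Molecular formula: C4H8BrNO4S

C4H8BrNO4S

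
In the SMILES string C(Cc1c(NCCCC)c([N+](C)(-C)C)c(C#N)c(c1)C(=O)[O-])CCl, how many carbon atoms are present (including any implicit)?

The symbol for carbon appears 18 times in the SMILES. Lowercase c denotes aromatic carbon and counts toward C.

18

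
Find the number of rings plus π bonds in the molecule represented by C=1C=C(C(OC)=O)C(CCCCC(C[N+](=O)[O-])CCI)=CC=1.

6

Molecular formula from the SMILES: C16H22INO4.
DoU = (2C + 2 + N − H − X)/2 = (2·16 + 2 + 1 − 22 − 1)/2 = 12/2 = 6.
(Structurally: 1 ring(s) + 5 π bond(s) = 6.)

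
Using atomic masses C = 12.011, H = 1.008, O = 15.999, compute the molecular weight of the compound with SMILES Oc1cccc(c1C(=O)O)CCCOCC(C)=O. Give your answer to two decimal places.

252.27

Molecular formula: C13H16O5.
M = 13×12.011 + 16×1.008 + 5×15.999 = 252.27 g/mol.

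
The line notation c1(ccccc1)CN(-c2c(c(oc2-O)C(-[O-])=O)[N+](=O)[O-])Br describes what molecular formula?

Heavy atoms from the SMILES: 1 Br, 12 C, 2 N, 6 O.
Implicit hydrogens by atom environment:
  5 × C (aromatic): 1 H each → 5
  5 × C (aromatic): no H
  2 × O: no H
  2 × O (charge -1): no H
  1 × Br: no H
  1 × C: 2 H
  1 × C: no H
  1 × N (charge +1): no H
  1 × N: no H
  1 × O: 1 H
  1 × O (aromatic): no H
  Total hydrogens = 8.
Net charge -1.
Molecular formula: C12H8BrN2O6-

C12H8BrN2O6-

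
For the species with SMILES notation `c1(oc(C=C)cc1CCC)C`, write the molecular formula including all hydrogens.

C10H14O

Heavy atoms from the SMILES: 10 C, 1 O.
Implicit hydrogens by atom environment:
  3 × C: 2 H each → 6
  3 × C (aromatic): no H
  2 × C: 3 H each → 6
  1 × C (aromatic): 1 H
  1 × C: 1 H
  1 × O (aromatic): no H
  Total hydrogens = 14.
Molecular formula: C10H14O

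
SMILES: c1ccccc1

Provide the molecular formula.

C6H6

Heavy atoms from the SMILES: 6 C.
Implicit hydrogens by atom environment:
  6 × C (aromatic): 1 H each → 6
  Total hydrogens = 6.
Molecular formula: C6H6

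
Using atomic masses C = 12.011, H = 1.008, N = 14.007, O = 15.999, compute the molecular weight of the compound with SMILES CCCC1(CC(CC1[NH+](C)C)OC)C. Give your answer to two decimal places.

Molecular formula: C12H26NO+.
M = 12×12.011 + 26×1.008 + 1×14.007 + 1×15.999 = 200.35 g/mol.

200.35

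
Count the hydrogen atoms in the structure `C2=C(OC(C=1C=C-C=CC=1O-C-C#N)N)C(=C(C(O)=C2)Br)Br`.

12

Hydrogens are implicit in SMILES; fill each atom to its normal valence:
  6 × C (aromatic): 1 H each → 6
  6 × C (aromatic): no H
  2 × Br: no H
  2 × O: no H
  1 × C: 2 H
  1 × C: 1 H
  1 × C: no H
  1 × N: 2 H
  1 × N: no H
  1 × O: 1 H
  Total hydrogens = 12.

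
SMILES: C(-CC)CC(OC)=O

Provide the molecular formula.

C6H12O2

Heavy atoms from the SMILES: 6 C, 2 O.
Implicit hydrogens by atom environment:
  3 × C: 2 H each → 6
  2 × C: 3 H each → 6
  2 × O: no H
  1 × C: no H
  Total hydrogens = 12.
Molecular formula: C6H12O2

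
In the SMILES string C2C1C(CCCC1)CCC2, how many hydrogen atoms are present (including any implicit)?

18

Hydrogens are implicit in SMILES; fill each atom to its normal valence:
  8 × C: 2 H each → 16
  2 × C: 1 H each → 2
  Total hydrogens = 18.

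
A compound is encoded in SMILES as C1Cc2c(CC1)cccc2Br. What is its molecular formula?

Heavy atoms from the SMILES: 1 Br, 10 C.
Implicit hydrogens by atom environment:
  4 × C: 2 H each → 8
  3 × C (aromatic): 1 H each → 3
  3 × C (aromatic): no H
  1 × Br: no H
  Total hydrogens = 11.
Molecular formula: C10H11Br

C10H11Br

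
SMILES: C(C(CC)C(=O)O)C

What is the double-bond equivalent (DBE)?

Molecular formula from the SMILES: C6H12O2.
DoU = (2C + 2 + N − H − X)/2 = (2·6 + 2 + 0 − 12 − 0)/2 = 2/2 = 1.
(Structurally: 0 ring(s) + 1 π bond(s) = 1.)

1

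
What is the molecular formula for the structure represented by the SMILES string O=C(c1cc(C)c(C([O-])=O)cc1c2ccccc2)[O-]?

[C15H10O4]2-

Heavy atoms from the SMILES: 15 C, 4 O.
Implicit hydrogens by atom environment:
  7 × C (aromatic): 1 H each → 7
  5 × C (aromatic): no H
  2 × C: no H
  2 × O: no H
  2 × O (charge -1): no H
  1 × C: 3 H
  Total hydrogens = 10.
Net charge -2.
Molecular formula: [C15H10O4]2-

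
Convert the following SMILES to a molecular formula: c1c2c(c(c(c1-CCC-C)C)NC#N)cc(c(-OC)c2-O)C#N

C18H19N3O2

Heavy atoms from the SMILES: 18 C, 3 N, 2 O.
Implicit hydrogens by atom environment:
  8 × C (aromatic): no H
  3 × C: 3 H each → 9
  3 × C: 2 H each → 6
  2 × C (aromatic): 1 H each → 2
  2 × C: no H
  2 × N: no H
  1 × N: 1 H
  1 × O: 1 H
  1 × O: no H
  Total hydrogens = 19.
Molecular formula: C18H19N3O2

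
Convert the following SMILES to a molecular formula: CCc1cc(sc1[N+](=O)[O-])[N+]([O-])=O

C6H6N2O4S

Heavy atoms from the SMILES: 6 C, 2 N, 4 O, 1 S.
Implicit hydrogens by atom environment:
  3 × C (aromatic): no H
  2 × N (charge +1): no H
  2 × O: no H
  2 × O (charge -1): no H
  1 × C: 3 H
  1 × C: 2 H
  1 × C (aromatic): 1 H
  1 × S (aromatic): no H
  Total hydrogens = 6.
Molecular formula: C6H6N2O4S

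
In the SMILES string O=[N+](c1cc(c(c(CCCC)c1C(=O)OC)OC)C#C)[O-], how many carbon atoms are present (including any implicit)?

15

The symbol for carbon appears 15 times in the SMILES. Lowercase c denotes aromatic carbon and counts toward C.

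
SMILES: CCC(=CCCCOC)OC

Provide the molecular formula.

Heavy atoms from the SMILES: 9 C, 2 O.
Implicit hydrogens by atom environment:
  4 × C: 2 H each → 8
  3 × C: 3 H each → 9
  2 × O: no H
  1 × C: 1 H
  1 × C: no H
  Total hydrogens = 18.
Molecular formula: C9H18O2

C9H18O2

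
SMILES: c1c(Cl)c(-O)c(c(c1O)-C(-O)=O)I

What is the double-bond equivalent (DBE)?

Molecular formula from the SMILES: C7H4ClIO4.
DoU = (2C + 2 + N − H − X)/2 = (2·7 + 2 + 0 − 4 − 2)/2 = 10/2 = 5.
(Structurally: 1 ring(s) + 4 π bond(s) = 5.)

5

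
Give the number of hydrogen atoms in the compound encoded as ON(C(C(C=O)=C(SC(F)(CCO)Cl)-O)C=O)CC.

Hydrogens are implicit in SMILES; fill each atom to its normal valence:
  3 × C: 2 H each → 6
  3 × C: 1 H each → 3
  3 × C: no H
  3 × O: 1 H each → 3
  2 × O: no H
  1 × C: 3 H
  1 × Cl: no H
  1 × F: no H
  1 × N: no H
  1 × S: no H
  Total hydrogens = 15.

15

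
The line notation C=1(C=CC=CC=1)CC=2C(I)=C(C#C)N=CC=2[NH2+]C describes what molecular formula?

Heavy atoms from the SMILES: 15 C, 1 I, 2 N.
Implicit hydrogens by atom environment:
  6 × C (aromatic): 1 H each → 6
  5 × C (aromatic): no H
  1 × C: 3 H
  1 × C: 2 H
  1 × C: 1 H
  1 × C: no H
  1 × I: no H
  1 × N (charge +1): 2 H
  1 × N (aromatic): no H
  Total hydrogens = 14.
Net charge +1.
Molecular formula: C15H14IN2+

C15H14IN2+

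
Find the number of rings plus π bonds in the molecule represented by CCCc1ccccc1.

Molecular formula from the SMILES: C9H12.
DoU = (2C + 2 + N − H − X)/2 = (2·9 + 2 + 0 − 12 − 0)/2 = 8/2 = 4.
(Structurally: 1 ring(s) + 3 π bond(s) = 4.)

4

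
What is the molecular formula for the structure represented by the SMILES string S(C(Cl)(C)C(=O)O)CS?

C4H7ClO2S2

Heavy atoms from the SMILES: 4 C, 1 Cl, 2 O, 2 S.
Implicit hydrogens by atom environment:
  2 × C: no H
  1 × C: 3 H
  1 × C: 2 H
  1 × Cl: no H
  1 × O: 1 H
  1 × O: no H
  1 × S: 1 H
  1 × S: no H
  Total hydrogens = 7.
Molecular formula: C4H7ClO2S2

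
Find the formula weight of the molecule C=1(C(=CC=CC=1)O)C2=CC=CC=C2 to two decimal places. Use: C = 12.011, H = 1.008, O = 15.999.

Molecular formula: C12H10O.
M = 12×12.011 + 10×1.008 + 1×15.999 = 170.21 g/mol.

170.21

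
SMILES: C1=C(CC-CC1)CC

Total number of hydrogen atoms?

14

Hydrogens are implicit in SMILES; fill each atom to its normal valence:
  5 × C: 2 H each → 10
  1 × C: 3 H
  1 × C: 1 H
  1 × C: no H
  Total hydrogens = 14.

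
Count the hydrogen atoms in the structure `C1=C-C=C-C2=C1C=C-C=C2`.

Hydrogens are implicit in SMILES; fill each atom to its normal valence:
  8 × C (aromatic): 1 H each → 8
  2 × C (aromatic): no H
  Total hydrogens = 8.

8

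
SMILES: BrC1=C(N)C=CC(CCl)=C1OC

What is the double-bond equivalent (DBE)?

Molecular formula from the SMILES: C8H9BrClNO.
DoU = (2C + 2 + N − H − X)/2 = (2·8 + 2 + 1 − 9 − 2)/2 = 8/2 = 4.
(Structurally: 1 ring(s) + 3 π bond(s) = 4.)

4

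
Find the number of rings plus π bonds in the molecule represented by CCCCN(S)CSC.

0

Molecular formula from the SMILES: C6H15NS2.
DoU = (2C + 2 + N − H − X)/2 = (2·6 + 2 + 1 − 15 − 0)/2 = 0/2 = 0.
(Structurally: 0 ring(s) + 0 π bond(s) = 0.)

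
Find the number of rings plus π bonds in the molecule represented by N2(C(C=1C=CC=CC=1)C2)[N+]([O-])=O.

Molecular formula from the SMILES: C8H8N2O2.
DoU = (2C + 2 + N − H − X)/2 = (2·8 + 2 + 2 − 8 − 0)/2 = 12/2 = 6.
(Structurally: 2 ring(s) + 4 π bond(s) = 6.)

6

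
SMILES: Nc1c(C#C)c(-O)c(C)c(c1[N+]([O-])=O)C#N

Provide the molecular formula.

Heavy atoms from the SMILES: 10 C, 3 N, 3 O.
Implicit hydrogens by atom environment:
  6 × C (aromatic): no H
  2 × C: no H
  1 × C: 3 H
  1 × C: 1 H
  1 × N: 2 H
  1 × N: no H
  1 × N (charge +1): no H
  1 × O: 1 H
  1 × O: no H
  1 × O (charge -1): no H
  Total hydrogens = 7.
Molecular formula: C10H7N3O3

C10H7N3O3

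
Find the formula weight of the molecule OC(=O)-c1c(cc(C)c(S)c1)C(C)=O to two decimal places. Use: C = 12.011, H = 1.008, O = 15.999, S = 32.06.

Molecular formula: C10H10O3S.
M = 10×12.011 + 10×1.008 + 3×15.999 + 1×32.06 = 210.25 g/mol.

210.25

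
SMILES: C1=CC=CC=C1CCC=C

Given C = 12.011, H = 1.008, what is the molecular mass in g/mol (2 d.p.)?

Molecular formula: C10H12.
M = 10×12.011 + 12×1.008 = 132.21 g/mol.

132.21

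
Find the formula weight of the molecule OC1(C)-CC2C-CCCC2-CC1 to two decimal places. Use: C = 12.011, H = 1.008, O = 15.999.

168.28

Molecular formula: C11H20O.
M = 11×12.011 + 20×1.008 + 1×15.999 = 168.28 g/mol.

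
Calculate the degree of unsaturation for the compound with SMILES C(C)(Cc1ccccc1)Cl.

4

Molecular formula from the SMILES: C9H11Cl.
DoU = (2C + 2 + N − H − X)/2 = (2·9 + 2 + 0 − 11 − 1)/2 = 8/2 = 4.
(Structurally: 1 ring(s) + 3 π bond(s) = 4.)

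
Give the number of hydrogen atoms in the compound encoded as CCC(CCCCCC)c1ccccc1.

24

Hydrogens are implicit in SMILES; fill each atom to its normal valence:
  6 × C: 2 H each → 12
  5 × C (aromatic): 1 H each → 5
  2 × C: 3 H each → 6
  1 × C: 1 H
  1 × C (aromatic): no H
  Total hydrogens = 24.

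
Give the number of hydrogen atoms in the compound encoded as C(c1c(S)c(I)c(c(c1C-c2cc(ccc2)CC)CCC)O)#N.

Hydrogens are implicit in SMILES; fill each atom to its normal valence:
  8 × C (aromatic): no H
  4 × C: 2 H each → 8
  4 × C (aromatic): 1 H each → 4
  2 × C: 3 H each → 6
  1 × C: no H
  1 × I: no H
  1 × N: no H
  1 × O: 1 H
  1 × S: 1 H
  Total hydrogens = 20.

20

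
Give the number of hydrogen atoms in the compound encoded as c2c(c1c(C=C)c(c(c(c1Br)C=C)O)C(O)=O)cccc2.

Hydrogens are implicit in SMILES; fill each atom to its normal valence:
  7 × C (aromatic): no H
  5 × C (aromatic): 1 H each → 5
  2 × C: 2 H each → 4
  2 × C: 1 H each → 2
  2 × O: 1 H each → 2
  1 × Br: no H
  1 × C: no H
  1 × O: no H
  Total hydrogens = 13.

13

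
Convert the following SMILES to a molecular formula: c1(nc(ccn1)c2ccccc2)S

C10H8N2S

Heavy atoms from the SMILES: 10 C, 2 N, 1 S.
Implicit hydrogens by atom environment:
  7 × C (aromatic): 1 H each → 7
  3 × C (aromatic): no H
  2 × N (aromatic): no H
  1 × S: 1 H
  Total hydrogens = 8.
Molecular formula: C10H8N2S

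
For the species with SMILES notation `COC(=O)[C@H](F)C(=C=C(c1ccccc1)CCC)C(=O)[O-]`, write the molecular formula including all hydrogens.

C16H16FO4-

Heavy atoms from the SMILES: 16 C, 1 F, 4 O.
Implicit hydrogens by atom environment:
  5 × C (aromatic): 1 H each → 5
  5 × C: no H
  3 × O: no H
  2 × C: 3 H each → 6
  2 × C: 2 H each → 4
  1 × C: 1 H
  1 × C (aromatic): no H
  1 × F: no H
  1 × O (charge -1): no H
  Total hydrogens = 16.
Net charge -1.
Molecular formula: C16H16FO4-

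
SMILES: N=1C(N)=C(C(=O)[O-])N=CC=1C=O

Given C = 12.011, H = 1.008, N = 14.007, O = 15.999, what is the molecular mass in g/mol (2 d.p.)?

166.12

Molecular formula: C6H4N3O3-.
M = 6×12.011 + 4×1.008 + 3×14.007 + 3×15.999 = 166.12 g/mol.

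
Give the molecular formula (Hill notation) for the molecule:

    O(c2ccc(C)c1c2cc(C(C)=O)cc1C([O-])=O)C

C15H13O4-

Heavy atoms from the SMILES: 15 C, 4 O.
Implicit hydrogens by atom environment:
  6 × C (aromatic): no H
  4 × C (aromatic): 1 H each → 4
  3 × C: 3 H each → 9
  3 × O: no H
  2 × C: no H
  1 × O (charge -1): no H
  Total hydrogens = 13.
Net charge -1.
Molecular formula: C15H13O4-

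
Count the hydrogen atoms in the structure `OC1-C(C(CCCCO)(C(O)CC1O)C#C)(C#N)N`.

Hydrogens are implicit in SMILES; fill each atom to its normal valence:
  5 × C: 2 H each → 10
  4 × C: 1 H each → 4
  4 × C: no H
  4 × O: 1 H each → 4
  1 × N: 2 H
  1 × N: no H
  Total hydrogens = 20.

20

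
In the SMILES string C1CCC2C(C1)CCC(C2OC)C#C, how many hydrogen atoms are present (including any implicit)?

20

Hydrogens are implicit in SMILES; fill each atom to its normal valence:
  6 × C: 2 H each → 12
  5 × C: 1 H each → 5
  1 × C: 3 H
  1 × C: no H
  1 × O: no H
  Total hydrogens = 20.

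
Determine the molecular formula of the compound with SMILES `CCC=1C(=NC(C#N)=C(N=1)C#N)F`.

C8H5FN4

Heavy atoms from the SMILES: 8 C, 1 F, 4 N.
Implicit hydrogens by atom environment:
  4 × C (aromatic): no H
  2 × C: no H
  2 × N (aromatic): no H
  2 × N: no H
  1 × C: 3 H
  1 × C: 2 H
  1 × F: no H
  Total hydrogens = 5.
Molecular formula: C8H5FN4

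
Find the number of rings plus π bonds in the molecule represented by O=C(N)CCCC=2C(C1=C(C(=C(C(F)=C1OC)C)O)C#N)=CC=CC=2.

11

Molecular formula from the SMILES: C19H19FN2O3.
DoU = (2C + 2 + N − H − X)/2 = (2·19 + 2 + 2 − 19 − 1)/2 = 22/2 = 11.
(Structurally: 2 ring(s) + 9 π bond(s) = 11.)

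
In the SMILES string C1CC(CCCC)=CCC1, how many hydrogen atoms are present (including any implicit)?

18

Hydrogens are implicit in SMILES; fill each atom to its normal valence:
  7 × C: 2 H each → 14
  1 × C: 3 H
  1 × C: 1 H
  1 × C: no H
  Total hydrogens = 18.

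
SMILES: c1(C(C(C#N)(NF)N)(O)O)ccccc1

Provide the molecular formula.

C9H10FN3O2

Heavy atoms from the SMILES: 9 C, 1 F, 3 N, 2 O.
Implicit hydrogens by atom environment:
  5 × C (aromatic): 1 H each → 5
  3 × C: no H
  2 × O: 1 H each → 2
  1 × C (aromatic): no H
  1 × F: no H
  1 × N: 2 H
  1 × N: 1 H
  1 × N: no H
  Total hydrogens = 10.
Molecular formula: C9H10FN3O2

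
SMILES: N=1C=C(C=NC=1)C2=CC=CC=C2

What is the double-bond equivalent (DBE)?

8

Molecular formula from the SMILES: C10H8N2.
DoU = (2C + 2 + N − H − X)/2 = (2·10 + 2 + 2 − 8 − 0)/2 = 16/2 = 8.
(Structurally: 2 ring(s) + 6 π bond(s) = 8.)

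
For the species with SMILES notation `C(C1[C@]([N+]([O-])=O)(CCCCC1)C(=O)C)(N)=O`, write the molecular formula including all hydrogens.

Heavy atoms from the SMILES: 10 C, 2 N, 4 O.
Implicit hydrogens by atom environment:
  5 × C: 2 H each → 10
  3 × C: no H
  3 × O: no H
  1 × C: 3 H
  1 × C: 1 H
  1 × N: 2 H
  1 × N (charge +1): no H
  1 × O (charge -1): no H
  Total hydrogens = 16.
Molecular formula: C10H16N2O4

C10H16N2O4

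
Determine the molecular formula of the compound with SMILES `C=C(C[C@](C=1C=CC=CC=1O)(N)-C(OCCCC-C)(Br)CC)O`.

C18H28BrNO3

Heavy atoms from the SMILES: 1 Br, 18 C, 1 N, 3 O.
Implicit hydrogens by atom environment:
  7 × C: 2 H each → 14
  4 × C (aromatic): 1 H each → 4
  3 × C: no H
  2 × C: 3 H each → 6
  2 × C (aromatic): no H
  2 × O: 1 H each → 2
  1 × Br: no H
  1 × N: 2 H
  1 × O: no H
  Total hydrogens = 28.
Molecular formula: C18H28BrNO3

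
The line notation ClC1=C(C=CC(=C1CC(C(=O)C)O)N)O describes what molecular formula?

Heavy atoms from the SMILES: 10 C, 1 Cl, 1 N, 3 O.
Implicit hydrogens by atom environment:
  4 × C (aromatic): no H
  2 × C (aromatic): 1 H each → 2
  2 × O: 1 H each → 2
  1 × C: 3 H
  1 × C: 2 H
  1 × C: 1 H
  1 × C: no H
  1 × Cl: no H
  1 × N: 2 H
  1 × O: no H
  Total hydrogens = 12.
Molecular formula: C10H12ClNO3

C10H12ClNO3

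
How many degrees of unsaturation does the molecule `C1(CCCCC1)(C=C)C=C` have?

3

Molecular formula from the SMILES: C10H16.
DoU = (2C + 2 + N − H − X)/2 = (2·10 + 2 + 0 − 16 − 0)/2 = 6/2 = 3.
(Structurally: 1 ring(s) + 2 π bond(s) = 3.)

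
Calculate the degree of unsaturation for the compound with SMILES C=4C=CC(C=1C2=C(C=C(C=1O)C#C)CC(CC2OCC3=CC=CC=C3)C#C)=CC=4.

17

Molecular formula from the SMILES: C27H22O2.
DoU = (2C + 2 + N − H − X)/2 = (2·27 + 2 + 0 − 22 − 0)/2 = 34/2 = 17.
(Structurally: 4 ring(s) + 13 π bond(s) = 17.)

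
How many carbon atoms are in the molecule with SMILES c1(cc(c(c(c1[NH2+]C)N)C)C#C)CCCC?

The symbol for carbon appears 14 times in the SMILES. Lowercase c denotes aromatic carbon and counts toward C.

14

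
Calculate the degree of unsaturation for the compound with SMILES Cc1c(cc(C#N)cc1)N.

6

Molecular formula from the SMILES: C8H8N2.
DoU = (2C + 2 + N − H − X)/2 = (2·8 + 2 + 2 − 8 − 0)/2 = 12/2 = 6.
(Structurally: 1 ring(s) + 5 π bond(s) = 6.)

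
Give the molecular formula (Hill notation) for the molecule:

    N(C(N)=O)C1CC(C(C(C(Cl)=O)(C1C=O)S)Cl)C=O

Heavy atoms from the SMILES: 10 C, 2 Cl, 2 N, 4 O, 1 S.
Implicit hydrogens by atom environment:
  6 × C: 1 H each → 6
  4 × O: no H
  3 × C: no H
  2 × Cl: no H
  1 × C: 2 H
  1 × N: 2 H
  1 × N: 1 H
  1 × S: 1 H
  Total hydrogens = 12.
Molecular formula: C10H12Cl2N2O4S

C10H12Cl2N2O4S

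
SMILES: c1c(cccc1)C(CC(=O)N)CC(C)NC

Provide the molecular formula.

Heavy atoms from the SMILES: 13 C, 2 N, 1 O.
Implicit hydrogens by atom environment:
  5 × C (aromatic): 1 H each → 5
  2 × C: 3 H each → 6
  2 × C: 2 H each → 4
  2 × C: 1 H each → 2
  1 × C: no H
  1 × C (aromatic): no H
  1 × N: 2 H
  1 × N: 1 H
  1 × O: no H
  Total hydrogens = 20.
Molecular formula: C13H20N2O

C13H20N2O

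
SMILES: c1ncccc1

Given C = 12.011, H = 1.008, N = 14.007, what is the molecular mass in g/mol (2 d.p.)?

79.10

Molecular formula: C5H5N.
M = 5×12.011 + 5×1.008 + 1×14.007 = 79.10 g/mol.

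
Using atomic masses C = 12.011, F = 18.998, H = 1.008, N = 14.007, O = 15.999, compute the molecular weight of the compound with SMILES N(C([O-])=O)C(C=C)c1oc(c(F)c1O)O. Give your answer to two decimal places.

Molecular formula: C8H7FNO5-.
M = 8×12.011 + 1×18.998 + 7×1.008 + 1×14.007 + 5×15.999 = 216.14 g/mol.

216.14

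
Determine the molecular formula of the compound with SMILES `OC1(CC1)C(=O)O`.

Heavy atoms from the SMILES: 4 C, 3 O.
Implicit hydrogens by atom environment:
  2 × C: 2 H each → 4
  2 × C: no H
  2 × O: 1 H each → 2
  1 × O: no H
  Total hydrogens = 6.
Molecular formula: C4H6O3

C4H6O3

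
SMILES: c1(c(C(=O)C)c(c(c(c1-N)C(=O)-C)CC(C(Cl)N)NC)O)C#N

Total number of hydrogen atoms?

19

Hydrogens are implicit in SMILES; fill each atom to its normal valence:
  6 × C (aromatic): no H
  3 × C: 3 H each → 9
  3 × C: no H
  2 × C: 1 H each → 2
  2 × N: 2 H each → 4
  2 × O: no H
  1 × C: 2 H
  1 × Cl: no H
  1 × N: 1 H
  1 × N: no H
  1 × O: 1 H
  Total hydrogens = 19.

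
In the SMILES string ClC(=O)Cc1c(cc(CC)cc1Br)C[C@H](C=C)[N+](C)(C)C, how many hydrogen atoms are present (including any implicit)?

24

Hydrogens are implicit in SMILES; fill each atom to its normal valence:
  4 × C: 3 H each → 12
  4 × C: 2 H each → 8
  4 × C (aromatic): no H
  2 × C (aromatic): 1 H each → 2
  2 × C: 1 H each → 2
  1 × Br: no H
  1 × C: no H
  1 × Cl: no H
  1 × N (charge +1): no H
  1 × O: no H
  Total hydrogens = 24.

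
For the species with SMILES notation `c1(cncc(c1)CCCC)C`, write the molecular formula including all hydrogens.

C10H15N

Heavy atoms from the SMILES: 10 C, 1 N.
Implicit hydrogens by atom environment:
  3 × C: 2 H each → 6
  3 × C (aromatic): 1 H each → 3
  2 × C: 3 H each → 6
  2 × C (aromatic): no H
  1 × N (aromatic): no H
  Total hydrogens = 15.
Molecular formula: C10H15N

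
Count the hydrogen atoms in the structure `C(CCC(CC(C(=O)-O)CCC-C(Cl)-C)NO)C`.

Hydrogens are implicit in SMILES; fill each atom to its normal valence:
  7 × C: 2 H each → 14
  3 × C: 1 H each → 3
  2 × C: 3 H each → 6
  2 × O: 1 H each → 2
  1 × C: no H
  1 × Cl: no H
  1 × N: 1 H
  1 × O: no H
  Total hydrogens = 26.

26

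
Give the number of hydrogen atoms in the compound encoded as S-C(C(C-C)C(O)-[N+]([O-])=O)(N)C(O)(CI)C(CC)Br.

20

Hydrogens are implicit in SMILES; fill each atom to its normal valence:
  3 × C: 2 H each → 6
  3 × C: 1 H each → 3
  2 × C: 3 H each → 6
  2 × C: no H
  2 × O: 1 H each → 2
  1 × Br: no H
  1 × I: no H
  1 × N: 2 H
  1 × N (charge +1): no H
  1 × O: no H
  1 × O (charge -1): no H
  1 × S: 1 H
  Total hydrogens = 20.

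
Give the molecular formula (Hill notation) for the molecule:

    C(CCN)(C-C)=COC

Heavy atoms from the SMILES: 7 C, 1 N, 1 O.
Implicit hydrogens by atom environment:
  3 × C: 2 H each → 6
  2 × C: 3 H each → 6
  1 × C: 1 H
  1 × C: no H
  1 × N: 2 H
  1 × O: no H
  Total hydrogens = 15.
Molecular formula: C7H15NO

C7H15NO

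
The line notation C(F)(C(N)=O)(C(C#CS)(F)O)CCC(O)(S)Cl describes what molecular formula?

Heavy atoms from the SMILES: 8 C, 1 Cl, 2 F, 1 N, 3 O, 2 S.
Implicit hydrogens by atom environment:
  6 × C: no H
  2 × C: 2 H each → 4
  2 × F: no H
  2 × O: 1 H each → 2
  2 × S: 1 H each → 2
  1 × Cl: no H
  1 × N: 2 H
  1 × O: no H
  Total hydrogens = 10.
Molecular formula: C8H10ClF2NO3S2

C8H10ClF2NO3S2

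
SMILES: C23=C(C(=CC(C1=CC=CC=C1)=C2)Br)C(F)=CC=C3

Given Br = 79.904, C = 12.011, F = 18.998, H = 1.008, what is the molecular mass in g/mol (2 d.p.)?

Molecular formula: C16H10BrF.
M = 1×79.904 + 16×12.011 + 1×18.998 + 10×1.008 = 301.16 g/mol.

301.16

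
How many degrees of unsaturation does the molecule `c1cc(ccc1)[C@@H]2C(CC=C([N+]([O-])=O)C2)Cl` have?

7

Molecular formula from the SMILES: C12H12ClNO2.
DoU = (2C + 2 + N − H − X)/2 = (2·12 + 2 + 1 − 12 − 1)/2 = 14/2 = 7.
(Structurally: 2 ring(s) + 5 π bond(s) = 7.)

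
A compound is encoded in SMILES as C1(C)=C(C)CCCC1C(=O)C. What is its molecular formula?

Heavy atoms from the SMILES: 10 C, 1 O.
Implicit hydrogens by atom environment:
  3 × C: 3 H each → 9
  3 × C: 2 H each → 6
  3 × C: no H
  1 × C: 1 H
  1 × O: no H
  Total hydrogens = 16.
Molecular formula: C10H16O

C10H16O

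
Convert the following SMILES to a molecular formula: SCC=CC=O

Heavy atoms from the SMILES: 4 C, 1 O, 1 S.
Implicit hydrogens by atom environment:
  3 × C: 1 H each → 3
  1 × C: 2 H
  1 × O: no H
  1 × S: 1 H
  Total hydrogens = 6.
Molecular formula: C4H6OS

C4H6OS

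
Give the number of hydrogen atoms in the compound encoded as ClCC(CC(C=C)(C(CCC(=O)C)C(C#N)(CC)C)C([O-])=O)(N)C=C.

28

Hydrogens are implicit in SMILES; fill each atom to its normal valence:
  7 × C: 2 H each → 14
  6 × C: no H
  3 × C: 3 H each → 9
  3 × C: 1 H each → 3
  2 × O: no H
  1 × Cl: no H
  1 × N: 2 H
  1 × N: no H
  1 × O (charge -1): no H
  Total hydrogens = 28.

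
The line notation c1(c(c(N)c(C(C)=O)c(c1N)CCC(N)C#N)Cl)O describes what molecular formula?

C12H15ClN4O2

Heavy atoms from the SMILES: 12 C, 1 Cl, 4 N, 2 O.
Implicit hydrogens by atom environment:
  6 × C (aromatic): no H
  3 × N: 2 H each → 6
  2 × C: 2 H each → 4
  2 × C: no H
  1 × C: 3 H
  1 × C: 1 H
  1 × Cl: no H
  1 × N: no H
  1 × O: 1 H
  1 × O: no H
  Total hydrogens = 15.
Molecular formula: C12H15ClN4O2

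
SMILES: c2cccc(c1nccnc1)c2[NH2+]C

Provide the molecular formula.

Heavy atoms from the SMILES: 11 C, 3 N.
Implicit hydrogens by atom environment:
  7 × C (aromatic): 1 H each → 7
  3 × C (aromatic): no H
  2 × N (aromatic): no H
  1 × C: 3 H
  1 × N (charge +1): 2 H
  Total hydrogens = 12.
Net charge +1.
Molecular formula: C11H12N3+

C11H12N3+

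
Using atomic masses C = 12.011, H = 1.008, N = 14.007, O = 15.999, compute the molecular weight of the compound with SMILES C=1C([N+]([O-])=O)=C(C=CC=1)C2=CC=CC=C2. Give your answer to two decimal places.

Molecular formula: C12H9NO2.
M = 12×12.011 + 9×1.008 + 1×14.007 + 2×15.999 = 199.21 g/mol.

199.21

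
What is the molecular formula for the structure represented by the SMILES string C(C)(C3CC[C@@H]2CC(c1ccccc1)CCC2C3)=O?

Heavy atoms from the SMILES: 18 C, 1 O.
Implicit hydrogens by atom environment:
  6 × C: 2 H each → 12
  5 × C (aromatic): 1 H each → 5
  4 × C: 1 H each → 4
  1 × C: 3 H
  1 × C (aromatic): no H
  1 × C: no H
  1 × O: no H
  Total hydrogens = 24.
Molecular formula: C18H24O

C18H24O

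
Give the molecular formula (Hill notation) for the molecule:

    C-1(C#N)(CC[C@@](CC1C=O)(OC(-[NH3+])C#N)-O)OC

Heavy atoms from the SMILES: 11 C, 3 N, 4 O.
Implicit hydrogens by atom environment:
  4 × C: no H
  3 × C: 2 H each → 6
  3 × C: 1 H each → 3
  3 × O: no H
  2 × N: no H
  1 × C: 3 H
  1 × N (charge +1): 3 H
  1 × O: 1 H
  Total hydrogens = 16.
Net charge +1.
Molecular formula: C11H16N3O4+

C11H16N3O4+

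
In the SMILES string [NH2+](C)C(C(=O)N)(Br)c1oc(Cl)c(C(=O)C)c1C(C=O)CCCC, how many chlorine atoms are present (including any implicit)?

The symbol for chlorine appears 1 time in the SMILES.

1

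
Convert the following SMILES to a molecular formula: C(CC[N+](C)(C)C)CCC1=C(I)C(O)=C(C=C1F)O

C14H22FINO2+

Heavy atoms from the SMILES: 14 C, 1 F, 1 I, 1 N, 2 O.
Implicit hydrogens by atom environment:
  5 × C: 2 H each → 10
  5 × C (aromatic): no H
  3 × C: 3 H each → 9
  2 × O: 1 H each → 2
  1 × C (aromatic): 1 H
  1 × F: no H
  1 × I: no H
  1 × N (charge +1): no H
  Total hydrogens = 22.
Net charge +1.
Molecular formula: C14H22FINO2+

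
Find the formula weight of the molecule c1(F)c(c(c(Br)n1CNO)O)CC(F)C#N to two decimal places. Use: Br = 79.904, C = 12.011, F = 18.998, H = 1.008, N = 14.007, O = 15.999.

Molecular formula: C8H8BrF2N3O2.
M = 1×79.904 + 8×12.011 + 2×18.998 + 8×1.008 + 3×14.007 + 2×15.999 = 296.07 g/mol.

296.07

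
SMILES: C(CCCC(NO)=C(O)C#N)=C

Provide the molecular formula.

C8H12N2O2

Heavy atoms from the SMILES: 8 C, 2 N, 2 O.
Implicit hydrogens by atom environment:
  4 × C: 2 H each → 8
  3 × C: no H
  2 × O: 1 H each → 2
  1 × C: 1 H
  1 × N: 1 H
  1 × N: no H
  Total hydrogens = 12.
Molecular formula: C8H12N2O2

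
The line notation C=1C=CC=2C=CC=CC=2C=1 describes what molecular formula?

Heavy atoms from the SMILES: 10 C.
Implicit hydrogens by atom environment:
  8 × C (aromatic): 1 H each → 8
  2 × C (aromatic): no H
  Total hydrogens = 8.
Molecular formula: C10H8

C10H8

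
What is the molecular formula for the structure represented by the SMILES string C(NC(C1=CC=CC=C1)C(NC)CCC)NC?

C14H25N3

Heavy atoms from the SMILES: 14 C, 3 N.
Implicit hydrogens by atom environment:
  5 × C (aromatic): 1 H each → 5
  3 × C: 3 H each → 9
  3 × C: 2 H each → 6
  3 × N: 1 H each → 3
  2 × C: 1 H each → 2
  1 × C (aromatic): no H
  Total hydrogens = 25.
Molecular formula: C14H25N3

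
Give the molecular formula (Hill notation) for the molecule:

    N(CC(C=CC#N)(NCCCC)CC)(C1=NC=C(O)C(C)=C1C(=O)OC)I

C19H27IN4O3

Heavy atoms from the SMILES: 19 C, 1 I, 4 N, 3 O.
Implicit hydrogens by atom environment:
  5 × C: 2 H each → 10
  4 × C: 3 H each → 12
  4 × C (aromatic): no H
  3 × C: no H
  2 × C: 1 H each → 2
  2 × N: no H
  2 × O: no H
  1 × C (aromatic): 1 H
  1 × I: no H
  1 × N: 1 H
  1 × N (aromatic): no H
  1 × O: 1 H
  Total hydrogens = 27.
Molecular formula: C19H27IN4O3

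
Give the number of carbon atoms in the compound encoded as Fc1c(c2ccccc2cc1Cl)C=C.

12

The symbol for carbon appears 12 times in the SMILES. Lowercase c denotes aromatic carbon and counts toward C.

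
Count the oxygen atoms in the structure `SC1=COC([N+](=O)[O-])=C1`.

The symbol for oxygen appears 3 times in the SMILES.

3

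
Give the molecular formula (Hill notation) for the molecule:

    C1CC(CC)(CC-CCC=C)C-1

Heavy atoms from the SMILES: 12 C.
Implicit hydrogens by atom environment:
  9 × C: 2 H each → 18
  1 × C: 3 H
  1 × C: 1 H
  1 × C: no H
  Total hydrogens = 22.
Molecular formula: C12H22

C12H22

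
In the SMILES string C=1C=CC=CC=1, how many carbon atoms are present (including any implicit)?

The symbol for carbon appears 6 times in the SMILES.

6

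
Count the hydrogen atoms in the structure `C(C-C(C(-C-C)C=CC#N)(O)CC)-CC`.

Hydrogens are implicit in SMILES; fill each atom to its normal valence:
  5 × C: 2 H each → 10
  3 × C: 3 H each → 9
  3 × C: 1 H each → 3
  2 × C: no H
  1 × N: no H
  1 × O: 1 H
  Total hydrogens = 23.

23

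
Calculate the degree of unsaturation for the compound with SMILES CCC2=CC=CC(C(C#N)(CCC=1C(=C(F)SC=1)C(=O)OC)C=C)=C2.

Molecular formula from the SMILES: C20H20FNO2S.
DoU = (2C + 2 + N − H − X)/2 = (2·20 + 2 + 1 − 20 − 1)/2 = 22/2 = 11.
(Structurally: 2 ring(s) + 9 π bond(s) = 11.)

11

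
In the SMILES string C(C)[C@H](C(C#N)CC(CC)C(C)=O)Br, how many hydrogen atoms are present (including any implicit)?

Hydrogens are implicit in SMILES; fill each atom to its normal valence:
  3 × C: 3 H each → 9
  3 × C: 2 H each → 6
  3 × C: 1 H each → 3
  2 × C: no H
  1 × Br: no H
  1 × N: no H
  1 × O: no H
  Total hydrogens = 18.

18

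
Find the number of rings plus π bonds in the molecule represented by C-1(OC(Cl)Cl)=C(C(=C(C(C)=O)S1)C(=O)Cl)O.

Molecular formula from the SMILES: C8H5Cl3O4S.
DoU = (2C + 2 + N − H − X)/2 = (2·8 + 2 + 0 − 5 − 3)/2 = 10/2 = 5.
(Structurally: 1 ring(s) + 4 π bond(s) = 5.)

5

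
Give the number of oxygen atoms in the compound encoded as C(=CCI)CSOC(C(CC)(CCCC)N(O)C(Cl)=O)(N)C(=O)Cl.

The symbol for oxygen appears 4 times in the SMILES.

4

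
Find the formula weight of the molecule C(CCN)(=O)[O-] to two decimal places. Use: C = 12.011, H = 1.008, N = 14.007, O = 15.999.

88.09

Molecular formula: C3H6NO2-.
M = 3×12.011 + 6×1.008 + 1×14.007 + 2×15.999 = 88.09 g/mol.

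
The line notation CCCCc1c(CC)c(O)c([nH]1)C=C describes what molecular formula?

C12H19NO

Heavy atoms from the SMILES: 12 C, 1 N, 1 O.
Implicit hydrogens by atom environment:
  5 × C: 2 H each → 10
  4 × C (aromatic): no H
  2 × C: 3 H each → 6
  1 × C: 1 H
  1 × N (aromatic): 1 H
  1 × O: 1 H
  Total hydrogens = 19.
Molecular formula: C12H19NO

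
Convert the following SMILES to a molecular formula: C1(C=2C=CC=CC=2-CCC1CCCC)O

Heavy atoms from the SMILES: 14 C, 1 O.
Implicit hydrogens by atom environment:
  5 × C: 2 H each → 10
  4 × C (aromatic): 1 H each → 4
  2 × C: 1 H each → 2
  2 × C (aromatic): no H
  1 × C: 3 H
  1 × O: 1 H
  Total hydrogens = 20.
Molecular formula: C14H20O

C14H20O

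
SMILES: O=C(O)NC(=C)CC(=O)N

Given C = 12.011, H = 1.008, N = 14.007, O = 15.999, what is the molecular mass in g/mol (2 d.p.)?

144.13

Molecular formula: C5H8N2O3.
M = 5×12.011 + 8×1.008 + 2×14.007 + 3×15.999 = 144.13 g/mol.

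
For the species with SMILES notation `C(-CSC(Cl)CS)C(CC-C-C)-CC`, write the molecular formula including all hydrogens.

C11H23ClS2

Heavy atoms from the SMILES: 11 C, 1 Cl, 2 S.
Implicit hydrogens by atom environment:
  7 × C: 2 H each → 14
  2 × C: 3 H each → 6
  2 × C: 1 H each → 2
  1 × Cl: no H
  1 × S: 1 H
  1 × S: no H
  Total hydrogens = 23.
Molecular formula: C11H23ClS2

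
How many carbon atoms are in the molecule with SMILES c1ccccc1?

6

The symbol for carbon appears 6 times in the SMILES. Lowercase c denotes aromatic carbon and counts toward C.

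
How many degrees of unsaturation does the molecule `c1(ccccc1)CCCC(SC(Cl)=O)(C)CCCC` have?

Molecular formula from the SMILES: C16H23ClOS.
DoU = (2C + 2 + N − H − X)/2 = (2·16 + 2 + 0 − 23 − 1)/2 = 10/2 = 5.
(Structurally: 1 ring(s) + 4 π bond(s) = 5.)

5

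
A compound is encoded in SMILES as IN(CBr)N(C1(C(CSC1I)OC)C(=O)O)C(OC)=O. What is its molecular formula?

C9H13BrI2N2O5S

Heavy atoms from the SMILES: 1 Br, 9 C, 2 I, 2 N, 5 O, 1 S.
Implicit hydrogens by atom environment:
  4 × O: no H
  3 × C: no H
  2 × C: 3 H each → 6
  2 × C: 2 H each → 4
  2 × C: 1 H each → 2
  2 × I: no H
  2 × N: no H
  1 × Br: no H
  1 × O: 1 H
  1 × S: no H
  Total hydrogens = 13.
Molecular formula: C9H13BrI2N2O5S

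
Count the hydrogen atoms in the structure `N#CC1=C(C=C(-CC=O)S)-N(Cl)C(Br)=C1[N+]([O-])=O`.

5

Hydrogens are implicit in SMILES; fill each atom to its normal valence:
  4 × C (aromatic): no H
  2 × C: 1 H each → 2
  2 × C: no H
  2 × O: no H
  1 × Br: no H
  1 × C: 2 H
  1 × Cl: no H
  1 × N (aromatic): no H
  1 × N (charge +1): no H
  1 × N: no H
  1 × O (charge -1): no H
  1 × S: 1 H
  Total hydrogens = 5.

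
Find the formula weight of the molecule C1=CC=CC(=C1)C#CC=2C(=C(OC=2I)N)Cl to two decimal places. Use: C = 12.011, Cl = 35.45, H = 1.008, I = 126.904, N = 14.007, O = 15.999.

343.55

Molecular formula: C12H7ClINO.
M = 12×12.011 + 1×35.45 + 7×1.008 + 1×126.904 + 1×14.007 + 1×15.999 = 343.55 g/mol.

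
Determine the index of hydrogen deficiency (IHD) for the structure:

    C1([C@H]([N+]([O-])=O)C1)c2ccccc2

6

Molecular formula from the SMILES: C9H9NO2.
DoU = (2C + 2 + N − H − X)/2 = (2·9 + 2 + 1 − 9 − 0)/2 = 12/2 = 6.
(Structurally: 2 ring(s) + 4 π bond(s) = 6.)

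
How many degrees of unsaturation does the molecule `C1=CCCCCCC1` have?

Molecular formula from the SMILES: C8H14.
DoU = (2C + 2 + N − H − X)/2 = (2·8 + 2 + 0 − 14 − 0)/2 = 4/2 = 2.
(Structurally: 1 ring(s) + 1 π bond(s) = 2.)

2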